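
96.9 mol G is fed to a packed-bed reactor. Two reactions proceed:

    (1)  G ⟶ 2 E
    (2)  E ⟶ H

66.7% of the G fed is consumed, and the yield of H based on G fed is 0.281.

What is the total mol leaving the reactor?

162 mol

Conversion of G: G consumed = 1ξ₁ = 0.667 × 96.9 → ξ₁ = 64.63 mol.
Yield of H: 1ξ₂ / 96.9 = 0.281 → ξ₂ = 27.23 mol.
Outlet amounts (n = n₀ + Σ ν·ξ):
  G: 96.9 − 1(64.63) = 32.27
  E: 0 + 2(64.63) − 1(27.23) = 102
  H: 0 + 1(27.23) = 27.23
Total out = 32.27 + 102 + 27.23 = 161.5 mol.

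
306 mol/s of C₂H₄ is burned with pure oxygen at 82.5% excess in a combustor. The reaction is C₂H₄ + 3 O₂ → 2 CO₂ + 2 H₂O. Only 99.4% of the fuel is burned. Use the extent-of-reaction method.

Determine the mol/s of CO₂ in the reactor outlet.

Stoichiometric O₂ = 3 × 306 = 918 mol/s; O₂ fed = 918 × 1.825 = 1675 mol/s.
Fuel reacted = 0.994 × 306 → ξ = 304.2 mol/s.
Outlet (n = n₀ + ν ξ):
  C₂H₄: 306 − 1(304.2) = 1.836
  O₂: 1675 − 3(304.2) = 762.9
  CO₂: 0 + 2(304.2) = 608.3
  H₂O: 0 + 2(304.2) = 608.3

608 mol/s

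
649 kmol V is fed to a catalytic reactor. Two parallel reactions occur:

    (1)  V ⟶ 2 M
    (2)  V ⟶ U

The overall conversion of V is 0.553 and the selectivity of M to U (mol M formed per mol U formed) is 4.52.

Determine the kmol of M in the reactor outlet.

Conversion of V: V consumed = 0.553 × 649 = 358.9 kmol = 1ξ₁ + 1ξ₂.
Selectivity: 2ξ₁ / (1ξ₂) = 4.52 → ξ₁ = 2.26 ξ₂.
Substitute: (1·2.26 + 1) ξ₂ = 358.9 → ξ₂ = 110.1 kmol, ξ₁ = 248.8 kmol.
Outlet amounts (n = n₀ + Σ ν·ξ):
  V: 649 − 1(248.8) − 1(110.1) = 290.1
  M: 0 + 2(248.8) = 497.6
  U: 0 + 1(110.1) = 110.1

498 kmol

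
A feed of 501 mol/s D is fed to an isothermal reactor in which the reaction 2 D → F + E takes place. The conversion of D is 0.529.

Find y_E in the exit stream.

D reacted = 0.529 × 501 = 265 mol/s; ν_D = −2, so ξ = 265/2 = 132.5 mol/s.
Outlet amounts (n = n₀ + ν ξ):
  D: 501 − 2(132.5) = 236
  F: 0 + 1(132.5) = 132.5
  E: 0 + 1(132.5) = 132.5
Total out = 501 mol/s; y_E = 132.5 / 501 = 0.2645.

0.265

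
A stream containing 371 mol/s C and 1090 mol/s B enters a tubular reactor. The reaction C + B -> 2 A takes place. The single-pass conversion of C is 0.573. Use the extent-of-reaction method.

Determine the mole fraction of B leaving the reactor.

0.601

C reacted = 0.573 × 371 = 212.6 mol/s; ν_C = −1, so ξ = 212.6/1 = 212.6 mol/s.
Outlet amounts (n = n₀ + ν ξ):
  C: 371 − 1(212.6) = 158.4
  B: 1090 − 1(212.6) = 877.4
  A: 0 + 2(212.6) = 425.2
Total out = 1461 mol/s; y_B = 877.4 / 1461 = 0.6006.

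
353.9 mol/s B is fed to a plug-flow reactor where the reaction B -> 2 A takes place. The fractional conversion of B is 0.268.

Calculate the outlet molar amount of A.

B reacted = 0.268 × 353.9 = 94.85 mol/s; ν_B = −1, so ξ = 94.85/1 = 94.85 mol/s.
Outlet amounts (n = n₀ + ν ξ):
  B: 353.9 − 1(94.85) = 259.1
  A: 0 + 2(94.85) = 189.7

190 mol/s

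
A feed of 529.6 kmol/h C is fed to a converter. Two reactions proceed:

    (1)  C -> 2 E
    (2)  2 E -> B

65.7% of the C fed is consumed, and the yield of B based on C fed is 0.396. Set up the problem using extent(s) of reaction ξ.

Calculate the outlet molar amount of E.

276 kmol/h

Conversion of C: C consumed = 1ξ₁ = 0.657 × 529.6 → ξ₁ = 347.9 kmol/h.
Yield of B: 1ξ₂ / 529.6 = 0.396 → ξ₂ = 209.7 kmol/h.
Outlet amounts (n = n₀ + Σ ν·ξ):
  C: 529.6 − 1(347.9) = 181.7
  E: 0 + 2(347.9) − 2(209.7) = 276.5
  B: 0 + 1(209.7) = 209.7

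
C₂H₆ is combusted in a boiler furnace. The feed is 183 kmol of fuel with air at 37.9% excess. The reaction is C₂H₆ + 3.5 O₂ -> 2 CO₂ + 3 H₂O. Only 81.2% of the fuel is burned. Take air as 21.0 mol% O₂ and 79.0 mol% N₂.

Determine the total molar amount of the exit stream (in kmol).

4460 kmol

Stoichiometric O₂ = 3.5 × 183 = 640.5 kmol; O₂ fed = 640.5 × 1.379 = 883.2 kmol.
N₂ fed = 883.2 × 79/21 = 3323 kmol.
Fuel reacted = 0.812 × 183 → ξ = 148.6 kmol.
Outlet (n = n₀ + ν ξ):
  C₂H₆: 183 − 1(148.6) = 34.4
  O₂: 883.2 − 3.5(148.6) = 363.2
  N₂: 3323 (inert)
  CO₂: 0 + 2(148.6) = 297.2
  H₂O: 0 + 3(148.6) = 445.8
Total out = 34.4 + 363.2 + 3323 + 297.2 + 445.8 = 4463 kmol.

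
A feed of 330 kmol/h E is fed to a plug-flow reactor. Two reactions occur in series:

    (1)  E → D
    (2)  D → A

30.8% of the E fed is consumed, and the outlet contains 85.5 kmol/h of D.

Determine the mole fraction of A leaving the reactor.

0.0489

Conversion of E: E consumed = 1ξ₁ = 0.308 × 330 → ξ₁ = 101.6 kmol/h.
D balance: n_D = 0 + 1ξ₁ − 1ξ₂ = 85.5 → ξ₂ = (1·101.6 − 85.5)/1 = 16.14 kmol/h.
Outlet amounts (n = n₀ + Σ ν·ξ):
  E: 330 − 1(101.6) = 228.4
  D: 0 + 1(101.6) − 1(16.14) = 85.5
  A: 0 + 1(16.14) = 16.14
Total out = 330 kmol/h; y_A = 16.14 / 330 = 0.04891.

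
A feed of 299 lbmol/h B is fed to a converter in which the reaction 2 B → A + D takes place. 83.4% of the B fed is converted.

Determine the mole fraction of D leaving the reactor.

0.417

B reacted = 0.834 × 299 = 249.4 lbmol/h; ν_B = −2, so ξ = 249.4/2 = 124.7 lbmol/h.
Outlet amounts (n = n₀ + ν ξ):
  B: 299 − 2(124.7) = 49.63
  A: 0 + 1(124.7) = 124.7
  D: 0 + 1(124.7) = 124.7
Total out = 299 lbmol/h; y_D = 124.7 / 299 = 0.417.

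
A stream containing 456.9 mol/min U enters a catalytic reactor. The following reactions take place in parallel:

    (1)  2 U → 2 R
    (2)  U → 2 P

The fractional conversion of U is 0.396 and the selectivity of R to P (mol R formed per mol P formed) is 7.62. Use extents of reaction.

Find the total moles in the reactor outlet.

Conversion of U: U consumed = 0.396 × 456.9 = 180.9 mol/min = 2ξ₁ + 1ξ₂.
Selectivity: 2ξ₁ / (2ξ₂) = 7.62 → ξ₁ = 7.62 ξ₂.
Substitute: (2·7.62 + 1) ξ₂ = 180.9 → ξ₂ = 11.14 mol/min, ξ₁ = 84.9 mol/min.
Outlet amounts (n = n₀ + Σ ν·ξ):
  U: 456.9 − 2(84.9) − 1(11.14) = 276
  R: 0 + 2(84.9) = 169.8
  P: 0 + 2(11.14) = 22.28
Total out = 276 + 169.8 + 22.28 = 468 mol/min.

468 mol/min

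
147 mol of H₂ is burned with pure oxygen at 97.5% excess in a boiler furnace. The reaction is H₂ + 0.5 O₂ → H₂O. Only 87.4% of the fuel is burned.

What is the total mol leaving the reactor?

Stoichiometric O₂ = 0.5 × 147 = 73.5 mol; O₂ fed = 73.5 × 1.975 = 145.2 mol.
Fuel reacted = 0.874 × 147 → ξ = 128.5 mol.
Outlet (n = n₀ + ν ξ):
  H₂: 147 − 1(128.5) = 18.52
  O₂: 145.2 − 0.5(128.5) = 80.92
  H₂O: 0 + 1(128.5) = 128.5
Total out = 18.52 + 80.92 + 128.5 = 227.9 mol.

228 mol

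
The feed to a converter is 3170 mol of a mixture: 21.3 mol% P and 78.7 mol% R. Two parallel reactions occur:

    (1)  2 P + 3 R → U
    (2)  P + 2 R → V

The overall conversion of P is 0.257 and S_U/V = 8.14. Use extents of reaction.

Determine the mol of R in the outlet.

2230 mol

Conversion of P: P consumed = 0.257 × 675.2 = 173.5 mol = 2ξ₁ + 1ξ₂.
Selectivity: 1ξ₁ / (1ξ₂) = 8.14 → ξ₁ = 8.14 ξ₂.
Substitute: (2·8.14 + 1) ξ₂ = 173.5 → ξ₂ = 10.04 mol, ξ₁ = 81.74 mol.
Outlet amounts (n = n₀ + Σ ν·ξ):
  P: 675.2 − 2(81.74) − 1(10.04) = 501.7
  R: 2495 − 3(81.74) − 2(10.04) = 2229
  U: 0 + 1(81.74) = 81.74
  V: 0 + 1(10.04) = 10.04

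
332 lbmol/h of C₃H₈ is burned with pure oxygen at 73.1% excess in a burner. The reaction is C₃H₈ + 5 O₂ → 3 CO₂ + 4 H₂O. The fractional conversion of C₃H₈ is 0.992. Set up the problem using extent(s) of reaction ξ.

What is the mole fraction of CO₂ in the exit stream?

0.28

Stoichiometric O₂ = 5 × 332 = 1660 lbmol/h; O₂ fed = 1660 × 1.731 = 2873 lbmol/h.
Fuel reacted = 0.992 × 332 → ξ = 329.3 lbmol/h.
Outlet (n = n₀ + ν ξ):
  C₃H₈: 332 − 1(329.3) = 2.656
  O₂: 2873 − 5(329.3) = 1227
  CO₂: 0 + 3(329.3) = 988
  H₂O: 0 + 4(329.3) = 1317
Total out = 3535 lbmol/h; y_CO₂ = 988 / 3535 = 0.2795.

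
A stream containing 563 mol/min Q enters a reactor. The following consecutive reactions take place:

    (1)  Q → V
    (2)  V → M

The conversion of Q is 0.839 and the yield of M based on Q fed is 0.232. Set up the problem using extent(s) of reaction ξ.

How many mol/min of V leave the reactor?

Conversion of Q: Q consumed = 1ξ₁ = 0.839 × 563 → ξ₁ = 472.4 mol/min.
Yield of M: 1ξ₂ / 563 = 0.232 → ξ₂ = 130.6 mol/min.
Outlet amounts (n = n₀ + Σ ν·ξ):
  Q: 563 − 1(472.4) = 90.64
  V: 0 + 1(472.4) − 1(130.6) = 341.7
  M: 0 + 1(130.6) = 130.6

342 mol/min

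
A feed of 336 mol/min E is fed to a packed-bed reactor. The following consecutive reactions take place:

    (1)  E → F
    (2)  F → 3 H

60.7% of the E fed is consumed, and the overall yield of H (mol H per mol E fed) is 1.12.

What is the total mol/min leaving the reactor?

Conversion of E: E consumed = 1ξ₁ = 0.607 × 336 → ξ₁ = 204 mol/min.
Yield of H: 3ξ₂ / 336 = 1.12 → ξ₂ = 125.4 mol/min.
Outlet amounts (n = n₀ + Σ ν·ξ):
  E: 336 − 1(204) = 132
  F: 0 + 1(204) − 1(125.4) = 78.51
  H: 0 + 3(125.4) = 376.3
Total out = 132 + 78.51 + 376.3 = 586.9 mol/min.

587 mol/min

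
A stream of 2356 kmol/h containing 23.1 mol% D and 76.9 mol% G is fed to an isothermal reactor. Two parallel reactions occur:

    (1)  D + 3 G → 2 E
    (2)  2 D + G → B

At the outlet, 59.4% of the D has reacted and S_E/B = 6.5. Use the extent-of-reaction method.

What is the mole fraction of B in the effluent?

Conversion of D: D consumed = 0.594 × 544.2 = 323.3 kmol/h = 1ξ₁ + 2ξ₂.
Selectivity: 2ξ₁ / (1ξ₂) = 6.5 → ξ₁ = 3.25 ξ₂.
Substitute: (1·3.25 + 2) ξ₂ = 323.3 → ξ₂ = 61.58 kmol/h, ξ₁ = 200.1 kmol/h.
Outlet amounts (n = n₀ + Σ ν·ξ):
  D: 544.2 − 1(200.1) − 2(61.58) = 221
  G: 1812 − 3(200.1) − 1(61.58) = 1150
  E: 0 + 2(200.1) = 400.2
  B: 0 + 1(61.58) = 61.58
Total out = 1833 kmol/h; y_B = 61.58 / 1833 = 0.0336.

0.0336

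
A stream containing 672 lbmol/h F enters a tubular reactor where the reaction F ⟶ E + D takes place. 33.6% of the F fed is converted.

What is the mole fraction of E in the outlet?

F reacted = 0.336 × 672 = 225.8 lbmol/h; ν_F = −1, so ξ = 225.8/1 = 225.8 lbmol/h.
Outlet amounts (n = n₀ + ν ξ):
  F: 672 − 1(225.8) = 446.2
  E: 0 + 1(225.8) = 225.8
  D: 0 + 1(225.8) = 225.8
Total out = 897.8 lbmol/h; y_E = 225.8 / 897.8 = 0.2515.

0.251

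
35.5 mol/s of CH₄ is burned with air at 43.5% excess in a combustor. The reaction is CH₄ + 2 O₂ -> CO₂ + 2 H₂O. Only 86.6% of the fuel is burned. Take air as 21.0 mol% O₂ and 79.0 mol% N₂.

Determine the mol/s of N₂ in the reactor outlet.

Stoichiometric O₂ = 2 × 35.5 = 71 mol/s; O₂ fed = 71 × 1.435 = 101.9 mol/s.
N₂ fed = 101.9 × 79/21 = 383.3 mol/s.
Fuel reacted = 0.866 × 35.5 → ξ = 30.74 mol/s.
Outlet (n = n₀ + ν ξ):
  CH₄: 35.5 − 1(30.74) = 4.757
  O₂: 101.9 − 2(30.74) = 40.4
  N₂: 383.3 (inert)
  CO₂: 0 + 1(30.74) = 30.74
  H₂O: 0 + 2(30.74) = 61.49

383 mol/s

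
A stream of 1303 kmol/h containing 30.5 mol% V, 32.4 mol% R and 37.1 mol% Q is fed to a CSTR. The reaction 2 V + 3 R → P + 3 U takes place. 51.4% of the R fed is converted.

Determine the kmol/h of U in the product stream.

R reacted = 0.514 × 422.2 = 217 kmol/h; ν_R = −3, so ξ = 217/3 = 72.33 kmol/h.
Outlet amounts (n = n₀ + ν ξ):
  V: 397.4 − 2(72.33) = 252.8
  R: 422.2 − 3(72.33) = 205.2
  P: 0 + 1(72.33) = 72.33
  U: 0 + 3(72.33) = 217
  Q: 483.4 (inert)

217 kmol/h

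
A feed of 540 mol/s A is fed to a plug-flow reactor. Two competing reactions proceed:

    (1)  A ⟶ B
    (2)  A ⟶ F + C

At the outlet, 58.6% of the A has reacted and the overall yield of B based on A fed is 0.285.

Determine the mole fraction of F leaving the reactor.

0.231

Yield of B: 1ξ₁ / 540 = 0.285 → ξ₁ = 153.9 mol/s.
Conversion of A: 1ξ₁ + 1ξ₂ = 0.586 × 540 = 316.4 → ξ₂ = 162.5 mol/s.
Outlet amounts (n = n₀ + Σ ν·ξ):
  A: 540 − 1(153.9) − 1(162.5) = 223.6
  B: 0 + 1(153.9) = 153.9
  F: 0 + 1(162.5) = 162.5
  C: 0 + 1(162.5) = 162.5
Total out = 702.5 mol/s; y_F = 162.5 / 702.5 = 0.2314.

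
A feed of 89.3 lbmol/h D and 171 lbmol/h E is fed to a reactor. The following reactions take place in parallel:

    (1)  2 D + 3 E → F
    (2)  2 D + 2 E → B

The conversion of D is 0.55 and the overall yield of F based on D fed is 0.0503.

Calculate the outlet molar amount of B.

20.1 lbmol/h

Yield of F: 1ξ₁ / 89.3 = 0.0503 → ξ₁ = 4.492 lbmol/h.
Conversion of D: 2ξ₁ + 2ξ₂ = 0.55 × 89.3 = 49.12 → ξ₂ = 20.07 lbmol/h.
Outlet amounts (n = n₀ + Σ ν·ξ):
  D: 89.3 − 2(4.492) − 2(20.07) = 40.18
  E: 171 − 3(4.492) − 2(20.07) = 117.4
  F: 0 + 1(4.492) = 4.492
  B: 0 + 1(20.07) = 20.07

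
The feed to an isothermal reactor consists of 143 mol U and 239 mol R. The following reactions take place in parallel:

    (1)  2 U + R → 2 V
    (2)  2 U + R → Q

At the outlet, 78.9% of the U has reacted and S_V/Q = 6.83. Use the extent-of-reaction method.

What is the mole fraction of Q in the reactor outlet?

0.0408

Conversion of U: U consumed = 0.789 × 143 = 112.8 mol = 2ξ₁ + 2ξ₂.
Selectivity: 2ξ₁ / (1ξ₂) = 6.83 → ξ₁ = 3.415 ξ₂.
Substitute: (2·3.415 + 2) ξ₂ = 112.8 → ξ₂ = 12.78 mol, ξ₁ = 43.64 mol.
Outlet amounts (n = n₀ + Σ ν·ξ):
  U: 143 − 2(43.64) − 2(12.78) = 30.17
  R: 239 − 1(43.64) − 1(12.78) = 182.6
  V: 0 + 2(43.64) = 87.27
  Q: 0 + 1(12.78) = 12.78
Total out = 312.8 mol; y_Q = 12.78 / 312.8 = 0.04085.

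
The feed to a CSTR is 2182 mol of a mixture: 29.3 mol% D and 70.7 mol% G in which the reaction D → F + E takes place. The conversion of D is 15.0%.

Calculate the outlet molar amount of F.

95.9 mol

D reacted = 0.15 × 639.3 = 95.9 mol; ν_D = −1, so ξ = 95.9/1 = 95.9 mol.
Outlet amounts (n = n₀ + ν ξ):
  D: 639.3 − 1(95.9) = 543.4
  F: 0 + 1(95.9) = 95.9
  E: 0 + 1(95.9) = 95.9
  G: 1543 (inert)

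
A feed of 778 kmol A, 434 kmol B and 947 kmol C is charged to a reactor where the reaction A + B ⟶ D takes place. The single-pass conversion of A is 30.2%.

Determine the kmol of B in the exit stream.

199 kmol

A reacted = 0.302 × 778 = 235 kmol; ν_A = −1, so ξ = 235/1 = 235 kmol.
Outlet amounts (n = n₀ + ν ξ):
  A: 778 − 1(235) = 543
  B: 434 − 1(235) = 199
  D: 0 + 1(235) = 235
  C: 947 (inert)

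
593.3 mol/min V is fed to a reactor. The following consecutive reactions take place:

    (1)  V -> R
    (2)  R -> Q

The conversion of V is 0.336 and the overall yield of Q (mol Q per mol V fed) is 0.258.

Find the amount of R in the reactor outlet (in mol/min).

Conversion of V: V consumed = 1ξ₁ = 0.336 × 593.3 → ξ₁ = 199.3 mol/min.
Yield of Q: 1ξ₂ / 593.3 = 0.258 → ξ₂ = 153.1 mol/min.
Outlet amounts (n = n₀ + Σ ν·ξ):
  V: 593.3 − 1(199.3) = 394
  R: 0 + 1(199.3) − 1(153.1) = 46.28
  Q: 0 + 1(153.1) = 153.1

46.3 mol/min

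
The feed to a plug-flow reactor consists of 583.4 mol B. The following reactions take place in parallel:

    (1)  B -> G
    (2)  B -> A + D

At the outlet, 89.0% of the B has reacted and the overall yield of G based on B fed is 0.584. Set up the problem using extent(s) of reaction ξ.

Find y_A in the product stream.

Yield of G: 1ξ₁ / 583.4 = 0.584 → ξ₁ = 340.7 mol.
Conversion of B: 1ξ₁ + 1ξ₂ = 0.89 × 583.4 = 519.2 → ξ₂ = 178.5 mol.
Outlet amounts (n = n₀ + Σ ν·ξ):
  B: 583.4 − 1(340.7) − 1(178.5) = 64.17
  G: 0 + 1(340.7) = 340.7
  A: 0 + 1(178.5) = 178.5
  D: 0 + 1(178.5) = 178.5
Total out = 761.9 mol; y_A = 178.5 / 761.9 = 0.2343.

0.234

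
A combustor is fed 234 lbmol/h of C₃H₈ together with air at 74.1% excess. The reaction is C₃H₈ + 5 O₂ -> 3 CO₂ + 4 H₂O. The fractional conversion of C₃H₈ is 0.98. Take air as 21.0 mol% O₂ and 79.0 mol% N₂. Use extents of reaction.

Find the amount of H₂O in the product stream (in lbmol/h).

917 lbmol/h

Stoichiometric O₂ = 5 × 234 = 1170 lbmol/h; O₂ fed = 1170 × 1.741 = 2037 lbmol/h.
N₂ fed = 2037 × 79/21 = 7663 lbmol/h.
Fuel reacted = 0.98 × 234 → ξ = 229.3 lbmol/h.
Outlet (n = n₀ + ν ξ):
  C₃H₈: 234 − 1(229.3) = 4.68
  O₂: 2037 − 5(229.3) = 890.4
  N₂: 7663 (inert)
  CO₂: 0 + 3(229.3) = 688
  H₂O: 0 + 4(229.3) = 917.3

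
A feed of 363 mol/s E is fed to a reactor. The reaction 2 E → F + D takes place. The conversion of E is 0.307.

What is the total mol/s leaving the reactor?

363 mol/s

E reacted = 0.307 × 363 = 111.4 mol/s; ν_E = −2, so ξ = 111.4/2 = 55.72 mol/s.
Outlet amounts (n = n₀ + ν ξ):
  E: 363 − 2(55.72) = 251.6
  F: 0 + 1(55.72) = 55.72
  D: 0 + 1(55.72) = 55.72
Total out = 251.6 + 55.72 + 55.72 = 363 mol/s.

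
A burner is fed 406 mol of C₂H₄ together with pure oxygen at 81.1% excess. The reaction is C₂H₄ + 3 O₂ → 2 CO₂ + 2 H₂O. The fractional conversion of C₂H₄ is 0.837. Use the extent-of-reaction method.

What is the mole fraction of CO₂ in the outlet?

0.26

Stoichiometric O₂ = 3 × 406 = 1218 mol; O₂ fed = 1218 × 1.811 = 2206 mol.
Fuel reacted = 0.837 × 406 → ξ = 339.8 mol.
Outlet (n = n₀ + ν ξ):
  C₂H₄: 406 − 1(339.8) = 66.18
  O₂: 2206 − 3(339.8) = 1186
  CO₂: 0 + 2(339.8) = 679.6
  H₂O: 0 + 2(339.8) = 679.6
Total out = 2612 mol; y_CO₂ = 679.6 / 2612 = 0.2602.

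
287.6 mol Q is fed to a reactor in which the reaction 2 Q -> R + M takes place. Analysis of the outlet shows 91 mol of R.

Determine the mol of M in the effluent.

For R: n = n₀ + 1ξ → 91 = 0 + 1ξ, giving ξ = 91 mol.
Outlet amounts (n = n₀ + ν ξ):
  Q: 287.6 − 2(91) = 105.6
  R: 0 + 1(91) = 91
  M: 0 + 1(91) = 91

91 mol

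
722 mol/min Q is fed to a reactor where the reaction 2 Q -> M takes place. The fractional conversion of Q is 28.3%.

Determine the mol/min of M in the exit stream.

Q reacted = 0.283 × 722 = 204.3 mol/min; ν_Q = −2, so ξ = 204.3/2 = 102.2 mol/min.
Outlet amounts (n = n₀ + ν ξ):
  Q: 722 − 2(102.2) = 517.7
  M: 0 + 1(102.2) = 102.2

102 mol/min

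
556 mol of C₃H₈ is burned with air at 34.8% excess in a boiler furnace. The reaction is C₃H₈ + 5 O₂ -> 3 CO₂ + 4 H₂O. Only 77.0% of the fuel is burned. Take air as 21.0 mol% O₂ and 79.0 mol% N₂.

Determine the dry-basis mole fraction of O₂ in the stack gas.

0.0939

Stoichiometric O₂ = 5 × 556 = 2780 mol; O₂ fed = 2780 × 1.348 = 3747 mol.
N₂ fed = 3747 × 79/21 = 14100 mol.
Fuel reacted = 0.77 × 556 → ξ = 428.1 mol.
Outlet (n = n₀ + ν ξ):
  C₃H₈: 556 − 1(428.1) = 127.9
  O₂: 3747 − 5(428.1) = 1607
  N₂: 14100 (inert)
  CO₂: 0 + 3(428.1) = 1284
  H₂O: 0 + 4(428.1) = 1712
Dry total = 17120 mol; y_O₂ (dry) = 1607 / 17120 = 0.09388.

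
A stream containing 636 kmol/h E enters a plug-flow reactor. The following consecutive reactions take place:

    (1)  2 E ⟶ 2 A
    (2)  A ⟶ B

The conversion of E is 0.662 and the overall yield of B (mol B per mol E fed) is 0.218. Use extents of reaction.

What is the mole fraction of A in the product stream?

Conversion of E: E consumed = 2ξ₁ = 0.662 × 636 → ξ₁ = 210.5 kmol/h.
Yield of B: 1ξ₂ / 636 = 0.218 → ξ₂ = 138.6 kmol/h.
Outlet amounts (n = n₀ + Σ ν·ξ):
  E: 636 − 2(210.5) = 215
  A: 0 + 2(210.5) − 1(138.6) = 282.4
  B: 0 + 1(138.6) = 138.6
Total out = 636 kmol/h; y_A = 282.4 / 636 = 0.444.

0.444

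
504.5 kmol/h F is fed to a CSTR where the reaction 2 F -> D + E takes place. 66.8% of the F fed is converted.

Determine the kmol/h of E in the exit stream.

169 kmol/h

F reacted = 0.668 × 504.5 = 337 kmol/h; ν_F = −2, so ξ = 337/2 = 168.5 kmol/h.
Outlet amounts (n = n₀ + ν ξ):
  F: 504.5 − 2(168.5) = 167.5
  D: 0 + 1(168.5) = 168.5
  E: 0 + 1(168.5) = 168.5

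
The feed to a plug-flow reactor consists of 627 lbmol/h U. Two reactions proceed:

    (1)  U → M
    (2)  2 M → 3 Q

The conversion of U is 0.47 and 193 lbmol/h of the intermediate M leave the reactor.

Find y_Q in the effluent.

Conversion of U: U consumed = 1ξ₁ = 0.47 × 627 → ξ₁ = 294.7 lbmol/h.
M balance: n_M = 0 + 1ξ₁ − 2ξ₂ = 193 → ξ₂ = (1·294.7 − 193)/2 = 50.84 lbmol/h.
Outlet amounts (n = n₀ + Σ ν·ξ):
  U: 627 − 1(294.7) = 332.3
  M: 0 + 1(294.7) − 2(50.84) = 193
  Q: 0 + 3(50.84) = 152.5
Total out = 677.8 lbmol/h; y_Q = 152.5 / 677.8 = 0.225.

0.225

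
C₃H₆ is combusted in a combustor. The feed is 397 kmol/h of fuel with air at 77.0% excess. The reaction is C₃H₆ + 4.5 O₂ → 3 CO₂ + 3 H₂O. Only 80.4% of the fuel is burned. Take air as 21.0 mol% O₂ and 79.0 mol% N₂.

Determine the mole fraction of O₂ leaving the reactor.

0.111

Stoichiometric O₂ = 4.5 × 397 = 1786 kmol/h; O₂ fed = 1786 × 1.770 = 3162 kmol/h.
N₂ fed = 3162 × 79/21 = 11900 kmol/h.
Fuel reacted = 0.804 × 397 → ξ = 319.2 kmol/h.
Outlet (n = n₀ + ν ξ):
  C₃H₆: 397 − 1(319.2) = 77.81
  O₂: 3162 − 4.5(319.2) = 1726
  N₂: 11900 (inert)
  CO₂: 0 + 3(319.2) = 957.6
  H₂O: 0 + 3(319.2) = 957.6
Total out = 15610 kmol/h; y_O₂ = 1726 / 15610 = 0.1105.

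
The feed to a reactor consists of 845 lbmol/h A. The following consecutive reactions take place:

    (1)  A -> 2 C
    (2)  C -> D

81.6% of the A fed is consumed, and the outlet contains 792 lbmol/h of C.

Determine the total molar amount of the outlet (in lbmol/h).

1530 lbmol/h

Conversion of A: A consumed = 1ξ₁ = 0.816 × 845 → ξ₁ = 689.5 lbmol/h.
C balance: n_C = 0 + 2ξ₁ − 1ξ₂ = 792 → ξ₂ = (2·689.5 − 792)/1 = 587 lbmol/h.
Outlet amounts (n = n₀ + Σ ν·ξ):
  A: 845 − 1(689.5) = 155.5
  C: 0 + 2(689.5) − 1(587) = 792
  D: 0 + 1(587) = 587
Total out = 155.5 + 792 + 587 = 1535 lbmol/h.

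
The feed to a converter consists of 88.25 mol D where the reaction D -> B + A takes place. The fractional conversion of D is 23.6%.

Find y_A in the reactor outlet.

0.191

D reacted = 0.236 × 88.25 = 20.83 mol; ν_D = −1, so ξ = 20.83/1 = 20.83 mol.
Outlet amounts (n = n₀ + ν ξ):
  D: 88.25 − 1(20.83) = 67.42
  B: 0 + 1(20.83) = 20.83
  A: 0 + 1(20.83) = 20.83
Total out = 109.1 mol; y_A = 20.83 / 109.1 = 0.1909.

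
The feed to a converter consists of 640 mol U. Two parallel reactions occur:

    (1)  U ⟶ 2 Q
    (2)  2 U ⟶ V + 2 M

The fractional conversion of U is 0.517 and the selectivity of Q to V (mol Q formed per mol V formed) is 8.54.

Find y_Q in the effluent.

Conversion of U: U consumed = 0.517 × 640 = 330.9 mol = 1ξ₁ + 2ξ₂.
Selectivity: 2ξ₁ / (1ξ₂) = 8.54 → ξ₁ = 4.27 ξ₂.
Substitute: (1·4.27 + 2) ξ₂ = 330.9 → ξ₂ = 52.77 mol, ξ₁ = 225.3 mol.
Outlet amounts (n = n₀ + Σ ν·ξ):
  U: 640 − 1(225.3) − 2(52.77) = 309.1
  Q: 0 + 2(225.3) = 450.7
  V: 0 + 1(52.77) = 52.77
  M: 0 + 2(52.77) = 105.5
Total out = 918.1 mol; y_Q = 450.7 / 918.1 = 0.4909.

0.491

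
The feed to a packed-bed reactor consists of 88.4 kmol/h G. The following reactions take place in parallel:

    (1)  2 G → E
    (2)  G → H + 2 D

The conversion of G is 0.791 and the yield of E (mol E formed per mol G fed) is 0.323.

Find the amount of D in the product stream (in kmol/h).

Yield of E: 1ξ₁ / 88.4 = 0.323 → ξ₁ = 28.55 kmol/h.
Conversion of G: 2ξ₁ + 1ξ₂ = 0.791 × 88.4 = 69.92 → ξ₂ = 12.82 kmol/h.
Outlet amounts (n = n₀ + Σ ν·ξ):
  G: 88.4 − 2(28.55) − 1(12.82) = 18.48
  E: 0 + 1(28.55) = 28.55
  H: 0 + 1(12.82) = 12.82
  D: 0 + 2(12.82) = 25.64

25.6 kmol/h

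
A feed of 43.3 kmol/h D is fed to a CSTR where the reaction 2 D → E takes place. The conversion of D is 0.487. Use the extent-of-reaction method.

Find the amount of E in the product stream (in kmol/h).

D reacted = 0.487 × 43.3 = 21.09 kmol/h; ν_D = −2, so ξ = 21.09/2 = 10.54 kmol/h.
Outlet amounts (n = n₀ + ν ξ):
  D: 43.3 − 2(10.54) = 22.21
  E: 0 + 1(10.54) = 10.54

10.5 kmol/h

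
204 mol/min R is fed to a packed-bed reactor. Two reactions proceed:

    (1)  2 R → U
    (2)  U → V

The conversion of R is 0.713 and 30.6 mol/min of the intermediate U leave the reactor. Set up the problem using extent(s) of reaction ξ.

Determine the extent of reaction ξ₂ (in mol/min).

ξ₂ = 42.1 mol/min

Conversion of R: R consumed = 2ξ₁ = 0.713 × 204 → ξ₁ = 72.73 mol/min.
U balance: n_U = 0 + 1ξ₁ − 1ξ₂ = 30.6 → ξ₂ = (1·72.73 − 30.6)/1 = 42.13 mol/min.
Outlet amounts (n = n₀ + Σ ν·ξ):
  R: 204 − 2(72.73) = 58.55
  U: 0 + 1(72.73) − 1(42.13) = 30.6
  V: 0 + 1(42.13) = 42.13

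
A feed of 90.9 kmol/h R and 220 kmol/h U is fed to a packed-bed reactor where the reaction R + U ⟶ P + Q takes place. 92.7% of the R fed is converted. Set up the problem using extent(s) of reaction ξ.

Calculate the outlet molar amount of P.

84.3 kmol/h

R reacted = 0.927 × 90.9 = 84.26 kmol/h; ν_R = −1, so ξ = 84.26/1 = 84.26 kmol/h.
Outlet amounts (n = n₀ + ν ξ):
  R: 90.9 − 1(84.26) = 6.636
  U: 220 − 1(84.26) = 135.7
  P: 0 + 1(84.26) = 84.26
  Q: 0 + 1(84.26) = 84.26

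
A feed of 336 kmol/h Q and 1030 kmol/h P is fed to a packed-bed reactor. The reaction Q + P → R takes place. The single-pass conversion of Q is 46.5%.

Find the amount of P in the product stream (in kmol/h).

Q reacted = 0.465 × 336 = 156.2 kmol/h; ν_Q = −1, so ξ = 156.2/1 = 156.2 kmol/h.
Outlet amounts (n = n₀ + ν ξ):
  Q: 336 − 1(156.2) = 179.8
  P: 1030 − 1(156.2) = 873.8
  R: 0 + 1(156.2) = 156.2

874 kmol/h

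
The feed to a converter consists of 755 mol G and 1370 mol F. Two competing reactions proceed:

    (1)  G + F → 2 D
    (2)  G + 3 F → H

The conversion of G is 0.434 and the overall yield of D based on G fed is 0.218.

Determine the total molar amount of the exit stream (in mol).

Yield of D: 2ξ₁ / 755 = 0.218 → ξ₁ = 82.3 mol.
Conversion of G: 1ξ₁ + 1ξ₂ = 0.434 × 755 = 327.7 → ξ₂ = 245.4 mol.
Outlet amounts (n = n₀ + Σ ν·ξ):
  G: 755 − 1(82.3) − 1(245.4) = 427.3
  F: 1370 − 1(82.3) − 3(245.4) = 551.6
  D: 0 + 2(82.3) = 164.6
  H: 0 + 1(245.4) = 245.4
Total out = 427.3 + 551.6 + 164.6 + 245.4 = 1389 mol.

1390 mol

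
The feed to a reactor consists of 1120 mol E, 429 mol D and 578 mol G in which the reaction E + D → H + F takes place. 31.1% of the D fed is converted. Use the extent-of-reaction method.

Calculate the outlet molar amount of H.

133 mol

D reacted = 0.311 × 429 = 133.4 mol; ν_D = −1, so ξ = 133.4/1 = 133.4 mol.
Outlet amounts (n = n₀ + ν ξ):
  E: 1120 − 1(133.4) = 986.6
  D: 429 − 1(133.4) = 295.6
  H: 0 + 1(133.4) = 133.4
  F: 0 + 1(133.4) = 133.4
  G: 578 (inert)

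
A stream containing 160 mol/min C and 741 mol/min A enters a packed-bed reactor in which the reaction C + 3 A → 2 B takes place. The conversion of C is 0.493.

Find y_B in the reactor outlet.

C reacted = 0.493 × 160 = 78.88 mol/min; ν_C = −1, so ξ = 78.88/1 = 78.88 mol/min.
Outlet amounts (n = n₀ + ν ξ):
  C: 160 − 1(78.88) = 81.12
  A: 741 − 3(78.88) = 504.4
  B: 0 + 2(78.88) = 157.8
Total out = 743.2 mol/min; y_B = 157.8 / 743.2 = 0.2123.

0.212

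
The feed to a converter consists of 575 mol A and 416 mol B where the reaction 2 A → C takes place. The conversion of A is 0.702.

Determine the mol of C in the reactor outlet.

202 mol

A reacted = 0.702 × 575 = 403.6 mol; ν_A = −2, so ξ = 403.6/2 = 201.8 mol.
Outlet amounts (n = n₀ + ν ξ):
  A: 575 − 2(201.8) = 171.4
  C: 0 + 1(201.8) = 201.8
  B: 416 (inert)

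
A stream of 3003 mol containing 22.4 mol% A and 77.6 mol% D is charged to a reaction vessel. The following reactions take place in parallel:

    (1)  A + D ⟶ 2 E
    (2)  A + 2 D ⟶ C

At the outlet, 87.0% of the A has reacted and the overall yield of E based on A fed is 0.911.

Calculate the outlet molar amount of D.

Yield of E: 2ξ₁ / 672.7 = 0.911 → ξ₁ = 306.4 mol.
Conversion of A: 1ξ₁ + 1ξ₂ = 0.87 × 672.7 = 585.2 → ξ₂ = 278.8 mol.
Outlet amounts (n = n₀ + Σ ν·ξ):
  A: 672.7 − 1(306.4) − 1(278.8) = 87.45
  D: 2330 − 1(306.4) − 2(278.8) = 1466
  E: 0 + 2(306.4) = 612.8
  C: 0 + 1(278.8) = 278.8

1470 mol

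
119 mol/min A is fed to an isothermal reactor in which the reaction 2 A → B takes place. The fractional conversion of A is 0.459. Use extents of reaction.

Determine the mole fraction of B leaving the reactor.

0.298

A reacted = 0.459 × 119 = 54.62 mol/min; ν_A = −2, so ξ = 54.62/2 = 27.31 mol/min.
Outlet amounts (n = n₀ + ν ξ):
  A: 119 − 2(27.31) = 64.38
  B: 0 + 1(27.31) = 27.31
Total out = 91.69 mol/min; y_B = 27.31 / 91.69 = 0.2979.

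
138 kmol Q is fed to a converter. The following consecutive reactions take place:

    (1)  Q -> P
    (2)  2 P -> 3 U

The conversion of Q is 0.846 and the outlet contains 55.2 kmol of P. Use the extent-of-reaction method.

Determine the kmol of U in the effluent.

92.3 kmol

Conversion of Q: Q consumed = 1ξ₁ = 0.846 × 138 → ξ₁ = 116.7 kmol.
P balance: n_P = 0 + 1ξ₁ − 2ξ₂ = 55.2 → ξ₂ = (1·116.7 − 55.2)/2 = 30.77 kmol.
Outlet amounts (n = n₀ + Σ ν·ξ):
  Q: 138 − 1(116.7) = 21.25
  P: 0 + 1(116.7) − 2(30.77) = 55.2
  U: 0 + 3(30.77) = 92.32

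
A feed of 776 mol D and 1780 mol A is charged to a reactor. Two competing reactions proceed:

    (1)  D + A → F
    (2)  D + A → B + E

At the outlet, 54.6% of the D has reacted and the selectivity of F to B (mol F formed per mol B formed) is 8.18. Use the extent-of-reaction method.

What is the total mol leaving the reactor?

2180 mol

Conversion of D: D consumed = 0.546 × 776 = 423.7 mol = 1ξ₁ + 1ξ₂.
Selectivity: 1ξ₁ / (1ξ₂) = 8.18 → ξ₁ = 8.18 ξ₂.
Substitute: (1·8.18 + 1) ξ₂ = 423.7 → ξ₂ = 46.15 mol, ξ₁ = 377.5 mol.
Outlet amounts (n = n₀ + Σ ν·ξ):
  D: 776 − 1(377.5) − 1(46.15) = 352.3
  A: 1780 − 1(377.5) − 1(46.15) = 1356
  F: 0 + 1(377.5) = 377.5
  B: 0 + 1(46.15) = 46.15
  E: 0 + 1(46.15) = 46.15
Total out = 352.3 + 1356 + 377.5 + 46.15 + 46.15 = 2178 mol.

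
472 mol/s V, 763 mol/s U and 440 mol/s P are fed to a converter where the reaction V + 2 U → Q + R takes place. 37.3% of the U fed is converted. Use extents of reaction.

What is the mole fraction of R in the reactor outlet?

0.0928

U reacted = 0.373 × 763 = 284.6 mol/s; ν_U = −2, so ξ = 284.6/2 = 142.3 mol/s.
Outlet amounts (n = n₀ + ν ξ):
  V: 472 − 1(142.3) = 329.7
  U: 763 − 2(142.3) = 478.4
  Q: 0 + 1(142.3) = 142.3
  R: 0 + 1(142.3) = 142.3
  P: 440 (inert)
Total out = 1533 mol/s; y_R = 142.3 / 1533 = 0.09284.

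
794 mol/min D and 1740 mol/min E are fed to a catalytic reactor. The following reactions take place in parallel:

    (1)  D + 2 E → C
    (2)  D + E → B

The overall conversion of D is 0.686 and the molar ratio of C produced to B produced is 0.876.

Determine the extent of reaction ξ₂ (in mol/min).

ξ₂ = 290 mol/min

Conversion of D: D consumed = 0.686 × 794 = 544.7 mol/min = 1ξ₁ + 1ξ₂.
Selectivity: 1ξ₁ / (1ξ₂) = 0.876 → ξ₁ = 0.876 ξ₂.
Substitute: (1·0.876 + 1) ξ₂ = 544.7 → ξ₂ = 290.3 mol/min, ξ₁ = 254.3 mol/min.
Outlet amounts (n = n₀ + Σ ν·ξ):
  D: 794 − 1(254.3) − 1(290.3) = 249.3
  E: 1740 − 2(254.3) − 1(290.3) = 941
  C: 0 + 1(254.3) = 254.3
  B: 0 + 1(290.3) = 290.3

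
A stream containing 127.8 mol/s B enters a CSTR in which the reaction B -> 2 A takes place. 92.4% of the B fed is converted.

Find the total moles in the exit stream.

246 mol/s

B reacted = 0.924 × 127.8 = 118.1 mol/s; ν_B = −1, so ξ = 118.1/1 = 118.1 mol/s.
Outlet amounts (n = n₀ + ν ξ):
  B: 127.8 − 1(118.1) = 9.713
  A: 0 + 2(118.1) = 236.2
Total out = 9.713 + 236.2 = 245.9 mol/s.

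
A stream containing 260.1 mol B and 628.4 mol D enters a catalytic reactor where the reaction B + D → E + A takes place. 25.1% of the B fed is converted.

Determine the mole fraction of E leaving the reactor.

B reacted = 0.251 × 260.1 = 65.29 mol; ν_B = −1, so ξ = 65.29/1 = 65.29 mol.
Outlet amounts (n = n₀ + ν ξ):
  B: 260.1 − 1(65.29) = 194.8
  D: 628.4 − 1(65.29) = 563.1
  E: 0 + 1(65.29) = 65.29
  A: 0 + 1(65.29) = 65.29
Total out = 888.5 mol; y_E = 65.29 / 888.5 = 0.07348.

0.0735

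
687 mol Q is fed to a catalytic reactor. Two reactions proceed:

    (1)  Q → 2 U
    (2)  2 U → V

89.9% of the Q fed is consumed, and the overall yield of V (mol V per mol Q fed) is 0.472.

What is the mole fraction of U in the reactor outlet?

Conversion of Q: Q consumed = 1ξ₁ = 0.899 × 687 → ξ₁ = 617.6 mol.
Yield of V: 1ξ₂ / 687 = 0.472 → ξ₂ = 324.3 mol.
Outlet amounts (n = n₀ + Σ ν·ξ):
  Q: 687 − 1(617.6) = 69.39
  U: 0 + 2(617.6) − 2(324.3) = 586.7
  V: 0 + 1(324.3) = 324.3
Total out = 980.3 mol; y_U = 586.7 / 980.3 = 0.5985.

0.598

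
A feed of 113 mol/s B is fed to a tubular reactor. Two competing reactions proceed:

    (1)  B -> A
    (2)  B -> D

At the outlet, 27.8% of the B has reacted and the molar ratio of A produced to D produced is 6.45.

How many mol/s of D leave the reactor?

Conversion of B: B consumed = 0.278 × 113 = 31.41 mol/s = 1ξ₁ + 1ξ₂.
Selectivity: 1ξ₁ / (1ξ₂) = 6.45 → ξ₁ = 6.45 ξ₂.
Substitute: (1·6.45 + 1) ξ₂ = 31.41 → ξ₂ = 4.217 mol/s, ξ₁ = 27.2 mol/s.
Outlet amounts (n = n₀ + Σ ν·ξ):
  B: 113 − 1(27.2) − 1(4.217) = 81.59
  A: 0 + 1(27.2) = 27.2
  D: 0 + 1(4.217) = 4.217

4.22 mol/s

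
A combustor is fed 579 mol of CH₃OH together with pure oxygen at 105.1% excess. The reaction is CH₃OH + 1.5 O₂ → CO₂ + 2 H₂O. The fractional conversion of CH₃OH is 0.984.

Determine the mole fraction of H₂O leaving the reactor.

0.431

Stoichiometric O₂ = 1.5 × 579 = 868.5 mol; O₂ fed = 868.5 × 2.051 = 1781 mol.
Fuel reacted = 0.984 × 579 → ξ = 569.7 mol.
Outlet (n = n₀ + ν ξ):
  CH₃OH: 579 − 1(569.7) = 9.264
  O₂: 1781 − 1.5(569.7) = 926.7
  CO₂: 0 + 1(569.7) = 569.7
  H₂O: 0 + 2(569.7) = 1139
Total out = 2645 mol; y_H₂O = 1139 / 2645 = 0.4308.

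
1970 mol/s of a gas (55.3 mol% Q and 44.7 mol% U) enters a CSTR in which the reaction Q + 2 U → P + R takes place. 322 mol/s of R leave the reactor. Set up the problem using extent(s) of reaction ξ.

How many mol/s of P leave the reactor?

For R: n = n₀ + 1ξ → 322 = 0 + 1ξ, giving ξ = 322 mol/s.
Outlet amounts (n = n₀ + ν ξ):
  Q: 1089 − 1(322) = 767.4
  U: 880.6 − 2(322) = 236.6
  P: 0 + 1(322) = 322
  R: 0 + 1(322) = 322

322 mol/s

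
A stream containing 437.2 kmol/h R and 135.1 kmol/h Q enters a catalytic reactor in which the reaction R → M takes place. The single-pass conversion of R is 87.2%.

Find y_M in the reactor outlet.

R reacted = 0.872 × 437.2 = 381.2 kmol/h; ν_R = −1, so ξ = 381.2/1 = 381.2 kmol/h.
Outlet amounts (n = n₀ + ν ξ):
  R: 437.2 − 1(381.2) = 55.96
  M: 0 + 1(381.2) = 381.2
  Q: 135.1 (inert)
Total out = 572.3 kmol/h; y_M = 381.2 / 572.3 = 0.6662.

0.666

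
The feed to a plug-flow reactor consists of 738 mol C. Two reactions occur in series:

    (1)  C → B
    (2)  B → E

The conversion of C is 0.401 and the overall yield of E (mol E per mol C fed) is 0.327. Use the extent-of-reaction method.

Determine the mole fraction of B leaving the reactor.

Conversion of C: C consumed = 1ξ₁ = 0.401 × 738 → ξ₁ = 295.9 mol.
Yield of E: 1ξ₂ / 738 = 0.327 → ξ₂ = 241.3 mol.
Outlet amounts (n = n₀ + Σ ν·ξ):
  C: 738 − 1(295.9) = 442.1
  B: 0 + 1(295.9) − 1(241.3) = 54.61
  E: 0 + 1(241.3) = 241.3
Total out = 738 mol; y_B = 54.61 / 738 = 0.074.

0.074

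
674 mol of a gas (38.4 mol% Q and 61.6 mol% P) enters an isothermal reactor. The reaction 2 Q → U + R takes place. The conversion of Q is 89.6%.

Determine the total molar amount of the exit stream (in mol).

674 mol

Q reacted = 0.896 × 258.8 = 231.9 mol; ν_Q = −2, so ξ = 231.9/2 = 115.9 mol.
Outlet amounts (n = n₀ + ν ξ):
  Q: 258.8 − 2(115.9) = 26.92
  U: 0 + 1(115.9) = 115.9
  R: 0 + 1(115.9) = 115.9
  P: 415.2 (inert)
Total out = 26.92 + 115.9 + 115.9 + 415.2 = 674 mol.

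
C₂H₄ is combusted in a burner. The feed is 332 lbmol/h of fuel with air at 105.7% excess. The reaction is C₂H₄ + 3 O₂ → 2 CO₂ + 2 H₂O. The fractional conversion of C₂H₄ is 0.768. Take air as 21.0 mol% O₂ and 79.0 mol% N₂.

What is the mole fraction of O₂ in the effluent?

0.127

Stoichiometric O₂ = 3 × 332 = 996 lbmol/h; O₂ fed = 996 × 2.057 = 2049 lbmol/h.
N₂ fed = 2049 × 79/21 = 7707 lbmol/h.
Fuel reacted = 0.768 × 332 → ξ = 255 lbmol/h.
Outlet (n = n₀ + ν ξ):
  C₂H₄: 332 − 1(255) = 77.02
  O₂: 2049 − 3(255) = 1284
  N₂: 7707 (inert)
  CO₂: 0 + 2(255) = 510
  H₂O: 0 + 2(255) = 510
Total out = 10090 lbmol/h; y_O₂ = 1284 / 10090 = 0.1273.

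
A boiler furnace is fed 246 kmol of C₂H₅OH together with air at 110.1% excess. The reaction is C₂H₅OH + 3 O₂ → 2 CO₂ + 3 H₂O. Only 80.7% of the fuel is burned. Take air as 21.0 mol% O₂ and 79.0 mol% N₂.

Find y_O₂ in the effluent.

0.122

Stoichiometric O₂ = 3 × 246 = 738 kmol; O₂ fed = 738 × 2.101 = 1551 kmol.
N₂ fed = 1551 × 79/21 = 5833 kmol.
Fuel reacted = 0.807 × 246 → ξ = 198.5 kmol.
Outlet (n = n₀ + ν ξ):
  C₂H₅OH: 246 − 1(198.5) = 47.48
  O₂: 1551 − 3(198.5) = 955
  N₂: 5833 (inert)
  CO₂: 0 + 2(198.5) = 397
  H₂O: 0 + 3(198.5) = 595.6
Total out = 7828 kmol; y_O₂ = 955 / 7828 = 0.122.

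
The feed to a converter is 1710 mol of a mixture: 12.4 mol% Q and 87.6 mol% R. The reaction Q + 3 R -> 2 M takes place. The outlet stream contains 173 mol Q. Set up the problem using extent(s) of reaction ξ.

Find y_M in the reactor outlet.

For Q: n = n₀ − 1ξ → 173 = 212 − 1ξ, giving ξ = 39.04 mol.
Outlet amounts (n = n₀ + ν ξ):
  Q: 212 − 1(39.04) = 173
  R: 1498 − 3(39.04) = 1381
  M: 0 + 2(39.04) = 78.08
Total out = 1632 mol; y_M = 78.08 / 1632 = 0.04785.

0.0478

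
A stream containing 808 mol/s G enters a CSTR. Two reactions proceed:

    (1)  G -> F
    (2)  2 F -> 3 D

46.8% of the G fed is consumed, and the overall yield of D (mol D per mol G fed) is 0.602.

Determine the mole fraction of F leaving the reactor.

0.0555

Conversion of G: G consumed = 1ξ₁ = 0.468 × 808 → ξ₁ = 378.1 mol/s.
Yield of D: 3ξ₂ / 808 = 0.602 → ξ₂ = 162.1 mol/s.
Outlet amounts (n = n₀ + Σ ν·ξ):
  G: 808 − 1(378.1) = 429.9
  F: 0 + 1(378.1) − 2(162.1) = 53.87
  D: 0 + 3(162.1) = 486.4
Total out = 970.1 mol/s; y_F = 53.87 / 970.1 = 0.05552.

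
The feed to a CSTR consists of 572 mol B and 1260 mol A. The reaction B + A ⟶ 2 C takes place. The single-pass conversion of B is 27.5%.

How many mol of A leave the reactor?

1100 mol

B reacted = 0.275 × 572 = 157.3 mol; ν_B = −1, so ξ = 157.3/1 = 157.3 mol.
Outlet amounts (n = n₀ + ν ξ):
  B: 572 − 1(157.3) = 414.7
  A: 1260 − 1(157.3) = 1103
  C: 0 + 2(157.3) = 314.6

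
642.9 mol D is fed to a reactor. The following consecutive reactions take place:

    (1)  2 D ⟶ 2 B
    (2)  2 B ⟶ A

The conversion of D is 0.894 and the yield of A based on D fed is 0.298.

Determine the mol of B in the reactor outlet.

Conversion of D: D consumed = 2ξ₁ = 0.894 × 642.9 → ξ₁ = 287.4 mol.
Yield of A: 1ξ₂ / 642.9 = 0.298 → ξ₂ = 191.6 mol.
Outlet amounts (n = n₀ + Σ ν·ξ):
  D: 642.9 − 2(287.4) = 68.15
  B: 0 + 2(287.4) − 2(191.6) = 191.6
  A: 0 + 1(191.6) = 191.6

192 mol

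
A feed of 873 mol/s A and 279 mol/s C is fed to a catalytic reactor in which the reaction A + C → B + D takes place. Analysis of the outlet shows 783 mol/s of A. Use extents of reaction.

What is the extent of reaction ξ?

For A: n = n₀ − 1ξ → 783 = 873 − 1ξ, giving ξ = 90 mol/s.
Outlet amounts (n = n₀ + ν ξ):
  A: 873 − 1(90) = 783
  C: 279 − 1(90) = 189
  B: 0 + 1(90) = 90
  D: 0 + 1(90) = 90

ξ = 90 mol/s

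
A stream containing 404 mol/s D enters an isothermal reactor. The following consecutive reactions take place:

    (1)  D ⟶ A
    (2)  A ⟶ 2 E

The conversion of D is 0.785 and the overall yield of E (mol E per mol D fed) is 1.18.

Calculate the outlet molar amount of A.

Conversion of D: D consumed = 1ξ₁ = 0.785 × 404 → ξ₁ = 317.1 mol/s.
Yield of E: 2ξ₂ / 404 = 1.18 → ξ₂ = 238.4 mol/s.
Outlet amounts (n = n₀ + Σ ν·ξ):
  D: 404 − 1(317.1) = 86.86
  A: 0 + 1(317.1) − 1(238.4) = 78.78
  E: 0 + 2(238.4) = 476.7

78.8 mol/s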